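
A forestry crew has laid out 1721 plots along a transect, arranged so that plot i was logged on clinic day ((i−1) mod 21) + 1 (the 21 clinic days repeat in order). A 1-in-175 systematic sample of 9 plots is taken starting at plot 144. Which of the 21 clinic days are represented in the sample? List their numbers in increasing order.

4, 11, 18

Consecutive selections differ by k = 175, so their clinic day numbers differ by 175 mod 21 = 7.
gcd(175, 21) = 7, so the sample visits 21/7 = 3 distinct residues mod 21.
Start 144 is clinic day 18; the clinic days hit are 4, 11, 18.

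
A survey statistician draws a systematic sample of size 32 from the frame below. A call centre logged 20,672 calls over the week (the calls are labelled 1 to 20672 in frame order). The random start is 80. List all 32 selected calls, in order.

k = N/n = 20672/32 = 646
call 1: 80
call 2: 80 + 646 = 726
call 3: 726 + 646 = 1372
call 4: 1372 + 646 = 2018
call 5: 2018 + 646 = 2664
call 6: 2664 + 646 = 3310
call 7: 3310 + 646 = 3956
call 8: 3956 + 646 = 4602
call 9: 4602 + 646 = 5248
call 10: 5248 + 646 = 5894
call 11: 5894 + 646 = 6540
call 12: 6540 + 646 = 7186
call 13: 7186 + 646 = 7832
call 14: 7832 + 646 = 8478
call 15: 8478 + 646 = 9124
call 16: 9124 + 646 = 9770
call 17: 9770 + 646 = 10416
call 18: 10416 + 646 = 11062
call 19: 11062 + 646 = 11708
call 20: 11708 + 646 = 12354
call 21: 12354 + 646 = 13000
call 22: 13000 + 646 = 13646
call 23: 13646 + 646 = 14292
call 24: 14292 + 646 = 14938
call 25: 14938 + 646 = 15584
call 26: 15584 + 646 = 16230
call 27: 16230 + 646 = 16876
call 28: 16876 + 646 = 17522
call 29: 17522 + 646 = 18168
call 30: 18168 + 646 = 18814
call 31: 18814 + 646 = 19460
call 32: 19460 + 646 = 20106

80, 726, 1372, 2018, 2664, 3310, 3956, 4602, 5248, 5894, 6540, 7186, 7832, 8478, 9124, 9770, 10416, 11062, 11708, 12354, 13000, 13646, 14292, 14938, 15584, 16230, 16876, 17522, 18168, 18814, 19460, 20106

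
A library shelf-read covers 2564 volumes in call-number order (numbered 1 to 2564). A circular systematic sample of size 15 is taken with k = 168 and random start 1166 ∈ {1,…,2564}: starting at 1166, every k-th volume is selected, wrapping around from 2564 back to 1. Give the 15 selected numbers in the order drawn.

1166, 1334, 1502, 1670, 1838, 2006, 2174, 2342, 2510, 114, 282, 450, 618, 786, 954

Selection 1: 1166
Selection 2: 1166 + 168 = 1334
Selection 3: 1334 + 168 = 1502
Selection 4: 1502 + 168 = 1670
Selection 5: 1670 + 168 = 1838
Selection 6: 1838 + 168 = 2006
Selection 7: 2006 + 168 = 2174
Selection 8: 2174 + 168 = 2342
Selection 9: 2342 + 168 = 2510
Selection 10: 2510 + 168 = 2678 → 2678 − 2564 = 114
Selection 11: 114 + 168 = 282
Selection 12: 282 + 168 = 450
Selection 13: 450 + 168 = 618
Selection 14: 618 + 168 = 786
Selection 15: 786 + 168 = 954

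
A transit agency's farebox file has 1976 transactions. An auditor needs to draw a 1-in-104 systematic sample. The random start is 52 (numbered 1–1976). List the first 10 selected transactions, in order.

52, 156, 260, 364, 468, 572, 676, 780, 884, 988

transaction 1: 52
transaction 2: 52 + 104 = 156
transaction 3: 156 + 104 = 260
transaction 4: 260 + 104 = 364
transaction 5: 364 + 104 = 468
transaction 6: 468 + 104 = 572
transaction 7: 572 + 104 = 676
transaction 8: 676 + 104 = 780
transaction 9: 780 + 104 = 884
transaction 10: 884 + 104 = 988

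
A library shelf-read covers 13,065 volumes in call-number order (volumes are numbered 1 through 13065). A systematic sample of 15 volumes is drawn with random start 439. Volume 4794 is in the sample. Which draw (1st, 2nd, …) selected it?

6

k = 13065/15 = 871
position = (4794 − 439)/871 + 1 = 4355/871 + 1 = 5 + 1 = 6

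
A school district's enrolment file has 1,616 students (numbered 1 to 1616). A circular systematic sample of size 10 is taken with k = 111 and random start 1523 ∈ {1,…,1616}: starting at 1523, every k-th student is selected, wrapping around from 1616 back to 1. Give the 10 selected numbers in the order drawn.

Selection 1: 1523
Selection 2: 1523 + 111 = 1634 → 1634 − 1616 = 18
Selection 3: 18 + 111 = 129
Selection 4: 129 + 111 = 240
Selection 5: 240 + 111 = 351
Selection 6: 351 + 111 = 462
Selection 7: 462 + 111 = 573
Selection 8: 573 + 111 = 684
Selection 9: 684 + 111 = 795
Selection 10: 795 + 111 = 906

1523, 18, 129, 240, 351, 462, 573, 684, 795, 906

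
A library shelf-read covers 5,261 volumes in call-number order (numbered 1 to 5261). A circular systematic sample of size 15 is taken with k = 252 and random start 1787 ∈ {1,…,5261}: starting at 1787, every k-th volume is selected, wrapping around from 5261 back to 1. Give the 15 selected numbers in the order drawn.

Selection 1: 1787
Selection 2: 1787 + 252 = 2039
Selection 3: 2039 + 252 = 2291
Selection 4: 2291 + 252 = 2543
Selection 5: 2543 + 252 = 2795
Selection 6: 2795 + 252 = 3047
Selection 7: 3047 + 252 = 3299
Selection 8: 3299 + 252 = 3551
Selection 9: 3551 + 252 = 3803
Selection 10: 3803 + 252 = 4055
Selection 11: 4055 + 252 = 4307
Selection 12: 4307 + 252 = 4559
Selection 13: 4559 + 252 = 4811
Selection 14: 4811 + 252 = 5063
Selection 15: 5063 + 252 = 5315 → 5315 − 5261 = 54

1787, 2039, 2291, 2543, 2795, 3047, 3299, 3551, 3803, 4055, 4307, 4559, 4811, 5063, 54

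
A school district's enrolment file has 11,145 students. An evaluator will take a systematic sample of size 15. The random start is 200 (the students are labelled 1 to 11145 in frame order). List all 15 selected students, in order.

200, 943, 1686, 2429, 3172, 3915, 4658, 5401, 6144, 6887, 7630, 8373, 9116, 9859, 10602

k = N/n = 11145/15 = 743
student 1: 200
student 2: 200 + 743 = 943
student 3: 943 + 743 = 1686
student 4: 1686 + 743 = 2429
student 5: 2429 + 743 = 3172
student 6: 3172 + 743 = 3915
student 7: 3915 + 743 = 4658
student 8: 4658 + 743 = 5401
student 9: 5401 + 743 = 6144
student 10: 6144 + 743 = 6887
student 11: 6887 + 743 = 7630
student 12: 7630 + 743 = 8373
student 13: 8373 + 743 = 9116
student 14: 9116 + 743 = 9859
student 15: 9859 + 743 = 10602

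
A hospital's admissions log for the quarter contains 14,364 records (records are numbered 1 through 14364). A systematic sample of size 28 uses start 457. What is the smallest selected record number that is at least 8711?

k = 14364/28 = 513
Steps past start: ⌈(8711 − 457)/513⌉ = ⌈8254/513⌉ = 17
Selected record: 457 + 17×513 = 9178

9178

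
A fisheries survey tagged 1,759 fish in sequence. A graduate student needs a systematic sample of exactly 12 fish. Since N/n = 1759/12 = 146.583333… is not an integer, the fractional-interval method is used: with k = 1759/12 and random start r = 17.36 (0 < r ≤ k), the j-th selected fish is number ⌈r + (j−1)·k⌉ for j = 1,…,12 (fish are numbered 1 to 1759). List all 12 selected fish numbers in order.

j=1: r + 0k = 17.36 → ⌈·⌉ = 18
j=2: r + 1k = 163.943333… → ⌈·⌉ = 164
j=3: r + 2k = 310.526666… → ⌈·⌉ = 311
j=4: r + 3k = 457.11 → ⌈·⌉ = 458
j=5: r + 4k = 603.693333… → ⌈·⌉ = 604
j=6: r + 5k = 750.276666… → ⌈·⌉ = 751
j=7: r + 6k = 896.86 → ⌈·⌉ = 897
j=8: r + 7k = 1043.443333… → ⌈·⌉ = 1044
j=9: r + 8k = 1190.026666… → ⌈·⌉ = 1191
j=10: r + 9k = 1336.61 → ⌈·⌉ = 1337
j=11: r + 10k = 1483.193333… → ⌈·⌉ = 1484
j=12: r + 11k = 1629.776666… → ⌈·⌉ = 1630

18, 164, 311, 458, 604, 751, 897, 1044, 1191, 1337, 1484, 1630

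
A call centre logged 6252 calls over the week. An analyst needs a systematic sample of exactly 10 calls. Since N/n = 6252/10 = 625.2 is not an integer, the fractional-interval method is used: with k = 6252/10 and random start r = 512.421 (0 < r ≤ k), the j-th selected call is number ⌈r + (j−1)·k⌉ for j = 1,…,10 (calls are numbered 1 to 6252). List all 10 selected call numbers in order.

513, 1138, 1763, 2389, 3014, 3639, 4264, 4889, 5515, 6140

j=1: r + 0k = 512.421 → ⌈·⌉ = 513
j=2: r + 1k = 1137.621 → ⌈·⌉ = 1138
j=3: r + 2k = 1762.821 → ⌈·⌉ = 1763
j=4: r + 3k = 2388.021 → ⌈·⌉ = 2389
j=5: r + 4k = 3013.221 → ⌈·⌉ = 3014
j=6: r + 5k = 3638.421 → ⌈·⌉ = 3639
j=7: r + 6k = 4263.621 → ⌈·⌉ = 4264
j=8: r + 7k = 4888.821 → ⌈·⌉ = 4889
j=9: r + 8k = 5514.021 → ⌈·⌉ = 5515
j=10: r + 9k = 6139.221 → ⌈·⌉ = 6140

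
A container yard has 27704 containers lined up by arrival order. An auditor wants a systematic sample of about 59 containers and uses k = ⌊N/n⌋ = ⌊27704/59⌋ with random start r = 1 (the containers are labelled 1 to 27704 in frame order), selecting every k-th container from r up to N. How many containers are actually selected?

60

k = ⌊27704/59⌋ = 469
Achieved size = ⌊(27704 − 1)/469⌋ + 1 = ⌊27703/469⌋ + 1 = 59 + 1 = 60
(last selection: 1 + 59×469 = 27672 ≤ 27704; next would be 28141 > 27704)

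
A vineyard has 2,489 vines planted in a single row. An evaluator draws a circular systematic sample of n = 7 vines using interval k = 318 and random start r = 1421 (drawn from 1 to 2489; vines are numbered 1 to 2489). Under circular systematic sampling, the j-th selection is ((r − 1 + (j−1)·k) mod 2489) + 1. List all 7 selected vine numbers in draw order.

1421, 1739, 2057, 2375, 204, 522, 840

Selection 1: 1421
Selection 2: 1421 + 318 = 1739
Selection 3: 1739 + 318 = 2057
Selection 4: 2057 + 318 = 2375
Selection 5: 2375 + 318 = 2693 → 2693 − 2489 = 204
Selection 6: 204 + 318 = 522
Selection 7: 522 + 318 = 840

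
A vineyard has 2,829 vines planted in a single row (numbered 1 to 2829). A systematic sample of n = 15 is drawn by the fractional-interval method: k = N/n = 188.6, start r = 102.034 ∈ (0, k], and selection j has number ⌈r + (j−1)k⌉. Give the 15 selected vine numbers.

103, 291, 480, 668, 857, 1046, 1234, 1423, 1611, 1800, 1989, 2177, 2366, 2554, 2743

j=1: r + 0k = 102.034 → ⌈·⌉ = 103
j=2: r + 1k = 290.634 → ⌈·⌉ = 291
j=3: r + 2k = 479.234 → ⌈·⌉ = 480
j=4: r + 3k = 667.834 → ⌈·⌉ = 668
j=5: r + 4k = 856.434 → ⌈·⌉ = 857
j=6: r + 5k = 1045.034 → ⌈·⌉ = 1046
j=7: r + 6k = 1233.634 → ⌈·⌉ = 1234
j=8: r + 7k = 1422.234 → ⌈·⌉ = 1423
j=9: r + 8k = 1610.834 → ⌈·⌉ = 1611
j=10: r + 9k = 1799.434 → ⌈·⌉ = 1800
j=11: r + 10k = 1988.034 → ⌈·⌉ = 1989
j=12: r + 11k = 2176.634 → ⌈·⌉ = 2177
j=13: r + 12k = 2365.234 → ⌈·⌉ = 2366
j=14: r + 13k = 2553.834 → ⌈·⌉ = 2554
j=15: r + 14k = 2742.434 → ⌈·⌉ = 2743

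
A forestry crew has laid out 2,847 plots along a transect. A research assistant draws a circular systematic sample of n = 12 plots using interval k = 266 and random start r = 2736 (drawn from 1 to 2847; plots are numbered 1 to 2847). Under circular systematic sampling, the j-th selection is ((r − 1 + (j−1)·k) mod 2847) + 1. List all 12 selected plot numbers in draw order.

Selection 1: 2736
Selection 2: 2736 + 266 = 3002 → 3002 − 2847 = 155
Selection 3: 155 + 266 = 421
Selection 4: 421 + 266 = 687
Selection 5: 687 + 266 = 953
Selection 6: 953 + 266 = 1219
Selection 7: 1219 + 266 = 1485
Selection 8: 1485 + 266 = 1751
Selection 9: 1751 + 266 = 2017
Selection 10: 2017 + 266 = 2283
Selection 11: 2283 + 266 = 2549
Selection 12: 2549 + 266 = 2815

2736, 155, 421, 687, 953, 1219, 1485, 1751, 2017, 2283, 2549, 2815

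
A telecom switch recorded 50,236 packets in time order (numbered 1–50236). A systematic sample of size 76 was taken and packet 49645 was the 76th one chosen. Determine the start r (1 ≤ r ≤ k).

k = 50236/76 = 661
r = 49645 − (76−1)×661 = 49645 − 49575 = 70

70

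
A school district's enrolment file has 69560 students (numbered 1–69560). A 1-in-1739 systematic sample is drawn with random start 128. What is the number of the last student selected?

k = 1739
40th selection = r + (40−1)·k = 128 + 39×1739 = 128 + 67821 = 67949

67949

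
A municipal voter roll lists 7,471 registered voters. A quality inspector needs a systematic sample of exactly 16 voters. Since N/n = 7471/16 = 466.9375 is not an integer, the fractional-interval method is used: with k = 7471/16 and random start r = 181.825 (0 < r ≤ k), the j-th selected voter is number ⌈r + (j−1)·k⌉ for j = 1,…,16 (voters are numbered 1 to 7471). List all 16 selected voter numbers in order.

182, 649, 1116, 1583, 2050, 2517, 2984, 3451, 3918, 4385, 4852, 5319, 5786, 6253, 6719, 7186

j=1: r + 0k = 181.825 → ⌈·⌉ = 182
j=2: r + 1k = 648.7625 → ⌈·⌉ = 649
j=3: r + 2k = 1115.7 → ⌈·⌉ = 1116
j=4: r + 3k = 1582.6375 → ⌈·⌉ = 1583
j=5: r + 4k = 2049.575 → ⌈·⌉ = 2050
j=6: r + 5k = 2516.5125 → ⌈·⌉ = 2517
j=7: r + 6k = 2983.45 → ⌈·⌉ = 2984
j=8: r + 7k = 3450.3875 → ⌈·⌉ = 3451
j=9: r + 8k = 3917.325 → ⌈·⌉ = 3918
j=10: r + 9k = 4384.2625 → ⌈·⌉ = 4385
j=11: r + 10k = 4851.2 → ⌈·⌉ = 4852
j=12: r + 11k = 5318.1375 → ⌈·⌉ = 5319
j=13: r + 12k = 5785.075 → ⌈·⌉ = 5786
j=14: r + 13k = 6252.0125 → ⌈·⌉ = 6253
j=15: r + 14k = 6718.95 → ⌈·⌉ = 6719
j=16: r + 15k = 7185.8875 → ⌈·⌉ = 7186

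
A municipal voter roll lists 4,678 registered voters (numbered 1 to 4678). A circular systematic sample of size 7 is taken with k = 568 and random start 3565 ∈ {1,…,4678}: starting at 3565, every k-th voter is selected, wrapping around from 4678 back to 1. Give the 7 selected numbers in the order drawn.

3565, 4133, 23, 591, 1159, 1727, 2295

Selection 1: 3565
Selection 2: 3565 + 568 = 4133
Selection 3: 4133 + 568 = 4701 → 4701 − 4678 = 23
Selection 4: 23 + 568 = 591
Selection 5: 591 + 568 = 1159
Selection 6: 1159 + 568 = 1727
Selection 7: 1727 + 568 = 2295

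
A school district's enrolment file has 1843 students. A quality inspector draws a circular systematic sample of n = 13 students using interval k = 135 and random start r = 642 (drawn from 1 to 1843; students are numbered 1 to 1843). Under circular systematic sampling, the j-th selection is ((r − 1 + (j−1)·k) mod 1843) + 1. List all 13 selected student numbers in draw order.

Selection 1: 642
Selection 2: 642 + 135 = 777
Selection 3: 777 + 135 = 912
Selection 4: 912 + 135 = 1047
Selection 5: 1047 + 135 = 1182
Selection 6: 1182 + 135 = 1317
Selection 7: 1317 + 135 = 1452
Selection 8: 1452 + 135 = 1587
Selection 9: 1587 + 135 = 1722
Selection 10: 1722 + 135 = 1857 → 1857 − 1843 = 14
Selection 11: 14 + 135 = 149
Selection 12: 149 + 135 = 284
Selection 13: 284 + 135 = 419

642, 777, 912, 1047, 1182, 1317, 1452, 1587, 1722, 14, 149, 284, 419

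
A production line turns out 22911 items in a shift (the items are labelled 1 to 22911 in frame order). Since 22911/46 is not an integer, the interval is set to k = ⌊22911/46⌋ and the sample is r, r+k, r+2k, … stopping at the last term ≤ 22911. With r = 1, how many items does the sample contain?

47

k = ⌊22911/46⌋ = 498
Achieved size = ⌊(22911 − 1)/498⌋ + 1 = ⌊22910/498⌋ + 1 = 46 + 1 = 47
(last selection: 1 + 46×498 = 22909 ≤ 22911; next would be 23407 > 22911)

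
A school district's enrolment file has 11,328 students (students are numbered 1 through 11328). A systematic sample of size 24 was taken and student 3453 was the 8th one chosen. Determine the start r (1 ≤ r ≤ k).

k = 11328/24 = 472
r = 3453 − (8−1)×472 = 3453 − 3304 = 149

149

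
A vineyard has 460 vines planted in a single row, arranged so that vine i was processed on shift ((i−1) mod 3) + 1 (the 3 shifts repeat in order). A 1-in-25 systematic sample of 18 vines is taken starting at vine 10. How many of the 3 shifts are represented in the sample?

Consecutive selections differ by k = 25, so their shift numbers differ by 25 mod 3 = 1.
gcd(25, 3) = 1, so the sample visits 3/1 = 3 distinct residues mod 3.
Start 10 is shift 1; the shifts hit are 1, 2, 3.

3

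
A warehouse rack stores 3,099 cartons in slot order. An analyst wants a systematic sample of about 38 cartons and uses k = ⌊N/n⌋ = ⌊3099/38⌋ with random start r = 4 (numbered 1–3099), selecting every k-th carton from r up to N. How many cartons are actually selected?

39

k = ⌊3099/38⌋ = 81
Achieved size = ⌊(3099 − 4)/81⌋ + 1 = ⌊3095/81⌋ + 1 = 38 + 1 = 39
(last selection: 4 + 38×81 = 3082 ≤ 3099; next would be 3163 > 3099)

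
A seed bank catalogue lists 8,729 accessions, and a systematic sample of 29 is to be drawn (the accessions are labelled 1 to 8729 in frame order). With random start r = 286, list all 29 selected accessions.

k = N/n = 8729/29 = 301
accession 1: 286
accession 2: 286 + 301 = 587
accession 3: 587 + 301 = 888
accession 4: 888 + 301 = 1189
accession 5: 1189 + 301 = 1490
accession 6: 1490 + 301 = 1791
accession 7: 1791 + 301 = 2092
accession 8: 2092 + 301 = 2393
accession 9: 2393 + 301 = 2694
accession 10: 2694 + 301 = 2995
accession 11: 2995 + 301 = 3296
accession 12: 3296 + 301 = 3597
accession 13: 3597 + 301 = 3898
accession 14: 3898 + 301 = 4199
accession 15: 4199 + 301 = 4500
accession 16: 4500 + 301 = 4801
accession 17: 4801 + 301 = 5102
accession 18: 5102 + 301 = 5403
accession 19: 5403 + 301 = 5704
accession 20: 5704 + 301 = 6005
accession 21: 6005 + 301 = 6306
accession 22: 6306 + 301 = 6607
accession 23: 6607 + 301 = 6908
accession 24: 6908 + 301 = 7209
accession 25: 7209 + 301 = 7510
accession 26: 7510 + 301 = 7811
accession 27: 7811 + 301 = 8112
accession 28: 8112 + 301 = 8413
accession 29: 8413 + 301 = 8714

286, 587, 888, 1189, 1490, 1791, 2092, 2393, 2694, 2995, 3296, 3597, 3898, 4199, 4500, 4801, 5102, 5403, 5704, 6005, 6306, 6607, 6908, 7209, 7510, 7811, 8112, 8413, 8714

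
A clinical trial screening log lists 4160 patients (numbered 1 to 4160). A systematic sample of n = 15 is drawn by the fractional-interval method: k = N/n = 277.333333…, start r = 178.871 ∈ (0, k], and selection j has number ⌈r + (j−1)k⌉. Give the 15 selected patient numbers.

j=1: r + 0k = 178.871 → ⌈·⌉ = 179
j=2: r + 1k = 456.204333… → ⌈·⌉ = 457
j=3: r + 2k = 733.537666… → ⌈·⌉ = 734
j=4: r + 3k = 1010.871 → ⌈·⌉ = 1011
j=5: r + 4k = 1288.204333… → ⌈·⌉ = 1289
j=6: r + 5k = 1565.537666… → ⌈·⌉ = 1566
j=7: r + 6k = 1842.871 → ⌈·⌉ = 1843
j=8: r + 7k = 2120.204333… → ⌈·⌉ = 2121
j=9: r + 8k = 2397.537666… → ⌈·⌉ = 2398
j=10: r + 9k = 2674.871 → ⌈·⌉ = 2675
j=11: r + 10k = 2952.204333… → ⌈·⌉ = 2953
j=12: r + 11k = 3229.537666… → ⌈·⌉ = 3230
j=13: r + 12k = 3506.871 → ⌈·⌉ = 3507
j=14: r + 13k = 3784.204333… → ⌈·⌉ = 3785
j=15: r + 14k = 4061.537666… → ⌈·⌉ = 4062

179, 457, 734, 1011, 1289, 1566, 1843, 2121, 2398, 2675, 2953, 3230, 3507, 3785, 4062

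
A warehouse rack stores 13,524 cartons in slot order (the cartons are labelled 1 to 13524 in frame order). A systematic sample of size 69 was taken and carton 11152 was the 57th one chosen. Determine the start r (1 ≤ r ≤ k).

176

k = 13524/69 = 196
r = 11152 − (57−1)×196 = 11152 − 10976 = 176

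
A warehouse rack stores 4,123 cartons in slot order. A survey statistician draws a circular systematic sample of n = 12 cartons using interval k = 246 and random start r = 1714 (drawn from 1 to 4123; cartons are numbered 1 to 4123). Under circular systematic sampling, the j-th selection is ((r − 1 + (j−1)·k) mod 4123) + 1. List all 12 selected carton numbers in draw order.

Selection 1: 1714
Selection 2: 1714 + 246 = 1960
Selection 3: 1960 + 246 = 2206
Selection 4: 2206 + 246 = 2452
Selection 5: 2452 + 246 = 2698
Selection 6: 2698 + 246 = 2944
Selection 7: 2944 + 246 = 3190
Selection 8: 3190 + 246 = 3436
Selection 9: 3436 + 246 = 3682
Selection 10: 3682 + 246 = 3928
Selection 11: 3928 + 246 = 4174 → 4174 − 4123 = 51
Selection 12: 51 + 246 = 297

1714, 1960, 2206, 2452, 2698, 2944, 3190, 3436, 3682, 3928, 51, 297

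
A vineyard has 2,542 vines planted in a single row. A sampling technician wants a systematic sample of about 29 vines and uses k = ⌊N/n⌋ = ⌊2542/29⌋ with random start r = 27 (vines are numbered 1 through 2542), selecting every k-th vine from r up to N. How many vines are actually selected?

29

k = ⌊2542/29⌋ = 87
Achieved size = ⌊(2542 − 27)/87⌋ + 1 = ⌊2515/87⌋ + 1 = 28 + 1 = 29
(last selection: 27 + 28×87 = 2463 ≤ 2542; next would be 2550 > 2542)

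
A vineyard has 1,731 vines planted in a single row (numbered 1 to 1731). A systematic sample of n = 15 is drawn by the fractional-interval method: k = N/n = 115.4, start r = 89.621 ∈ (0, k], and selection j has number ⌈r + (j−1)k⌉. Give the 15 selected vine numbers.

90, 206, 321, 436, 552, 667, 783, 898, 1013, 1129, 1244, 1360, 1475, 1590, 1706

j=1: r + 0k = 89.621 → ⌈·⌉ = 90
j=2: r + 1k = 205.021 → ⌈·⌉ = 206
j=3: r + 2k = 320.421 → ⌈·⌉ = 321
j=4: r + 3k = 435.821 → ⌈·⌉ = 436
j=5: r + 4k = 551.221 → ⌈·⌉ = 552
j=6: r + 5k = 666.621 → ⌈·⌉ = 667
j=7: r + 6k = 782.021 → ⌈·⌉ = 783
j=8: r + 7k = 897.421 → ⌈·⌉ = 898
j=9: r + 8k = 1012.821 → ⌈·⌉ = 1013
j=10: r + 9k = 1128.221 → ⌈·⌉ = 1129
j=11: r + 10k = 1243.621 → ⌈·⌉ = 1244
j=12: r + 11k = 1359.021 → ⌈·⌉ = 1360
j=13: r + 12k = 1474.421 → ⌈·⌉ = 1475
j=14: r + 13k = 1589.821 → ⌈·⌉ = 1590
j=15: r + 14k = 1705.221 → ⌈·⌉ = 1706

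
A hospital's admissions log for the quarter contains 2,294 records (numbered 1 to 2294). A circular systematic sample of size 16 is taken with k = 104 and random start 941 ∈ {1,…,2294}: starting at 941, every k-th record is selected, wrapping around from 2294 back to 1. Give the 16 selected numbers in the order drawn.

941, 1045, 1149, 1253, 1357, 1461, 1565, 1669, 1773, 1877, 1981, 2085, 2189, 2293, 103, 207

Selection 1: 941
Selection 2: 941 + 104 = 1045
Selection 3: 1045 + 104 = 1149
Selection 4: 1149 + 104 = 1253
Selection 5: 1253 + 104 = 1357
Selection 6: 1357 + 104 = 1461
Selection 7: 1461 + 104 = 1565
Selection 8: 1565 + 104 = 1669
Selection 9: 1669 + 104 = 1773
Selection 10: 1773 + 104 = 1877
Selection 11: 1877 + 104 = 1981
Selection 12: 1981 + 104 = 2085
Selection 13: 2085 + 104 = 2189
Selection 14: 2189 + 104 = 2293
Selection 15: 2293 + 104 = 2397 → 2397 − 2294 = 103
Selection 16: 103 + 104 = 207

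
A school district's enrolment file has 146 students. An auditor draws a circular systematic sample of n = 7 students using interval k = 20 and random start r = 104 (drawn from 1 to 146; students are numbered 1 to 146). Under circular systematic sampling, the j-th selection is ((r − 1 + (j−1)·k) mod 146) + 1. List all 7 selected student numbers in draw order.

104, 124, 144, 18, 38, 58, 78

Selection 1: 104
Selection 2: 104 + 20 = 124
Selection 3: 124 + 20 = 144
Selection 4: 144 + 20 = 164 → 164 − 146 = 18
Selection 5: 18 + 20 = 38
Selection 6: 38 + 20 = 58
Selection 7: 58 + 20 = 78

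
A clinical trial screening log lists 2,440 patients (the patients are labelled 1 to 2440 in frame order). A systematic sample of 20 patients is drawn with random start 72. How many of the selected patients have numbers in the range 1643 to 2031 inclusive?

k = 2440/20 = 122
First selection ≥ 1643: 72 + ⌈(1643−72)/122⌉·122 = 72 + 13×122 = 1658
Last selection ≤ 2031: 72 + ⌊(2031−72)/122⌋·122 = 72 + 16×122 = 2024
Count = 16 − 13 + 1 = 4

4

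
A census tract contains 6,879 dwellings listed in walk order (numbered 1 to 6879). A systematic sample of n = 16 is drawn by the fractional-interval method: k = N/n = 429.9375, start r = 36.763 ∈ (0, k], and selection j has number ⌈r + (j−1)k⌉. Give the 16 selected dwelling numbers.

37, 467, 897, 1327, 1757, 2187, 2617, 3047, 3477, 3907, 4337, 4767, 5197, 5626, 6056, 6486

j=1: r + 0k = 36.763 → ⌈·⌉ = 37
j=2: r + 1k = 466.7005 → ⌈·⌉ = 467
j=3: r + 2k = 896.638 → ⌈·⌉ = 897
j=4: r + 3k = 1326.5755 → ⌈·⌉ = 1327
j=5: r + 4k = 1756.513 → ⌈·⌉ = 1757
j=6: r + 5k = 2186.4505 → ⌈·⌉ = 2187
j=7: r + 6k = 2616.388 → ⌈·⌉ = 2617
j=8: r + 7k = 3046.3255 → ⌈·⌉ = 3047
j=9: r + 8k = 3476.263 → ⌈·⌉ = 3477
j=10: r + 9k = 3906.2005 → ⌈·⌉ = 3907
j=11: r + 10k = 4336.138 → ⌈·⌉ = 4337
j=12: r + 11k = 4766.0755 → ⌈·⌉ = 4767
j=13: r + 12k = 5196.013 → ⌈·⌉ = 5197
j=14: r + 13k = 5625.9505 → ⌈·⌉ = 5626
j=15: r + 14k = 6055.888 → ⌈·⌉ = 6056
j=16: r + 15k = 6485.8255 → ⌈·⌉ = 6486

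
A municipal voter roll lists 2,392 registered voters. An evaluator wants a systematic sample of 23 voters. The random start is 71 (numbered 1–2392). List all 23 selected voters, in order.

k = N/n = 2392/23 = 104
voter 1: 71
voter 2: 71 + 104 = 175
voter 3: 175 + 104 = 279
voter 4: 279 + 104 = 383
voter 5: 383 + 104 = 487
voter 6: 487 + 104 = 591
voter 7: 591 + 104 = 695
voter 8: 695 + 104 = 799
voter 9: 799 + 104 = 903
voter 10: 903 + 104 = 1007
voter 11: 1007 + 104 = 1111
voter 12: 1111 + 104 = 1215
voter 13: 1215 + 104 = 1319
voter 14: 1319 + 104 = 1423
voter 15: 1423 + 104 = 1527
voter 16: 1527 + 104 = 1631
voter 17: 1631 + 104 = 1735
voter 18: 1735 + 104 = 1839
voter 19: 1839 + 104 = 1943
voter 20: 1943 + 104 = 2047
voter 21: 2047 + 104 = 2151
voter 22: 2151 + 104 = 2255
voter 23: 2255 + 104 = 2359

71, 175, 279, 383, 487, 591, 695, 799, 903, 1007, 1111, 1215, 1319, 1423, 1527, 1631, 1735, 1839, 1943, 2047, 2151, 2255, 2359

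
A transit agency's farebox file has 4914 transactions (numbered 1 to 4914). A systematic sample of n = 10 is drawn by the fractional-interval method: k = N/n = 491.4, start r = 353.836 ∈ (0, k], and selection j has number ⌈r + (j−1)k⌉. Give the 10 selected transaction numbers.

354, 846, 1337, 1829, 2320, 2811, 3303, 3794, 4286, 4777

j=1: r + 0k = 353.836 → ⌈·⌉ = 354
j=2: r + 1k = 845.236 → ⌈·⌉ = 846
j=3: r + 2k = 1336.636 → ⌈·⌉ = 1337
j=4: r + 3k = 1828.036 → ⌈·⌉ = 1829
j=5: r + 4k = 2319.436 → ⌈·⌉ = 2320
j=6: r + 5k = 2810.836 → ⌈·⌉ = 2811
j=7: r + 6k = 3302.236 → ⌈·⌉ = 3303
j=8: r + 7k = 3793.636 → ⌈·⌉ = 3794
j=9: r + 8k = 4285.036 → ⌈·⌉ = 4286
j=10: r + 9k = 4776.436 → ⌈·⌉ = 4777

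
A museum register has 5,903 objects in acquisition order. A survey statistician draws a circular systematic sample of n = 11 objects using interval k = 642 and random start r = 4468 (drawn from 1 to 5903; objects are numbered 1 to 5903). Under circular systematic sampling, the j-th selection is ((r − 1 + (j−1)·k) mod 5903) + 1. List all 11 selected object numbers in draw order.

4468, 5110, 5752, 491, 1133, 1775, 2417, 3059, 3701, 4343, 4985

Selection 1: 4468
Selection 2: 4468 + 642 = 5110
Selection 3: 5110 + 642 = 5752
Selection 4: 5752 + 642 = 6394 → 6394 − 5903 = 491
Selection 5: 491 + 642 = 1133
Selection 6: 1133 + 642 = 1775
Selection 7: 1775 + 642 = 2417
Selection 8: 2417 + 642 = 3059
Selection 9: 3059 + 642 = 3701
Selection 10: 3701 + 642 = 4343
Selection 11: 4343 + 642 = 4985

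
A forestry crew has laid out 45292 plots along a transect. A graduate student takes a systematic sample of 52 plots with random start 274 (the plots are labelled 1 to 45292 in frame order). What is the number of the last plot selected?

44695

k = 45292/52 = 871
52nd selection = r + (52−1)·k = 274 + 51×871 = 274 + 44421 = 44695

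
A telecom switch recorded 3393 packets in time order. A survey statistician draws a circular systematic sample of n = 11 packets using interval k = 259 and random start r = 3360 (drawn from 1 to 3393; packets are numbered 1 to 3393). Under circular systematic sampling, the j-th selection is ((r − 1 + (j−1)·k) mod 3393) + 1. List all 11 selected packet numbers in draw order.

3360, 226, 485, 744, 1003, 1262, 1521, 1780, 2039, 2298, 2557

Selection 1: 3360
Selection 2: 3360 + 259 = 3619 → 3619 − 3393 = 226
Selection 3: 226 + 259 = 485
Selection 4: 485 + 259 = 744
Selection 5: 744 + 259 = 1003
Selection 6: 1003 + 259 = 1262
Selection 7: 1262 + 259 = 1521
Selection 8: 1521 + 259 = 1780
Selection 9: 1780 + 259 = 2039
Selection 10: 2039 + 259 = 2298
Selection 11: 2298 + 259 = 2557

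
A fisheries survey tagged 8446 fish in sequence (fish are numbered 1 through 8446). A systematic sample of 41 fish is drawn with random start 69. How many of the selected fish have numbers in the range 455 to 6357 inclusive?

29

k = 8446/41 = 206
First selection ≥ 455: 69 + ⌈(455−69)/206⌉·206 = 69 + 2×206 = 481
Last selection ≤ 6357: 69 + ⌊(6357−69)/206⌋·206 = 69 + 30×206 = 6249
Count = 30 − 2 + 1 = 29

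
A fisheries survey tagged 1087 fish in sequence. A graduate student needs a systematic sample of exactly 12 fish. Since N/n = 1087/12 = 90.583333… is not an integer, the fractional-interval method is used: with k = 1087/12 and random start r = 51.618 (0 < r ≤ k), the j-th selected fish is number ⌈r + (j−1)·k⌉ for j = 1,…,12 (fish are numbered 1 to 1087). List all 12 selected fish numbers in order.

52, 143, 233, 324, 414, 505, 596, 686, 777, 867, 958, 1049

j=1: r + 0k = 51.618 → ⌈·⌉ = 52
j=2: r + 1k = 142.201333… → ⌈·⌉ = 143
j=3: r + 2k = 232.784666… → ⌈·⌉ = 233
j=4: r + 3k = 323.368 → ⌈·⌉ = 324
j=5: r + 4k = 413.951333… → ⌈·⌉ = 414
j=6: r + 5k = 504.534666… → ⌈·⌉ = 505
j=7: r + 6k = 595.118 → ⌈·⌉ = 596
j=8: r + 7k = 685.701333… → ⌈·⌉ = 686
j=9: r + 8k = 776.284666… → ⌈·⌉ = 777
j=10: r + 9k = 866.868 → ⌈·⌉ = 867
j=11: r + 10k = 957.451333… → ⌈·⌉ = 958
j=12: r + 11k = 1048.034666… → ⌈·⌉ = 1049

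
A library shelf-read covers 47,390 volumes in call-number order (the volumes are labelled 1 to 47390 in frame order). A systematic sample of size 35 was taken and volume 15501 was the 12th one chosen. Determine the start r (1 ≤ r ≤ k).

607

k = 47390/35 = 1354
r = 15501 − (12−1)×1354 = 15501 − 14894 = 607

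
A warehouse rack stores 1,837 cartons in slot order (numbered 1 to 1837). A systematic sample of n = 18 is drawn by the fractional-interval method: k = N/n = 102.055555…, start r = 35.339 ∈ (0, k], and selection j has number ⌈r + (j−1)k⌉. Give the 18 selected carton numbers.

36, 138, 240, 342, 444, 546, 648, 750, 852, 954, 1056, 1158, 1261, 1363, 1465, 1567, 1669, 1771

j=1: r + 0k = 35.339 → ⌈·⌉ = 36
j=2: r + 1k = 137.394555… → ⌈·⌉ = 138
j=3: r + 2k = 239.450111… → ⌈·⌉ = 240
j=4: r + 3k = 341.505666… → ⌈·⌉ = 342
j=5: r + 4k = 443.561222… → ⌈·⌉ = 444
j=6: r + 5k = 545.616777… → ⌈·⌉ = 546
j=7: r + 6k = 647.672333… → ⌈·⌉ = 648
j=8: r + 7k = 749.727888… → ⌈·⌉ = 750
j=9: r + 8k = 851.783444… → ⌈·⌉ = 852
j=10: r + 9k = 953.839 → ⌈·⌉ = 954
j=11: r + 10k = 1055.894555… → ⌈·⌉ = 1056
j=12: r + 11k = 1157.950111… → ⌈·⌉ = 1158
j=13: r + 12k = 1260.005666… → ⌈·⌉ = 1261
j=14: r + 13k = 1362.061222… → ⌈·⌉ = 1363
j=15: r + 14k = 1464.116777… → ⌈·⌉ = 1465
j=16: r + 15k = 1566.172333… → ⌈·⌉ = 1567
j=17: r + 16k = 1668.227888… → ⌈·⌉ = 1669
j=18: r + 17k = 1770.283444… → ⌈·⌉ = 1771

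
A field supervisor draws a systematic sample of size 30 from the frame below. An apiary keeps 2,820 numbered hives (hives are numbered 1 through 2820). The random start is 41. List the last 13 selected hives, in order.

1639, 1733, 1827, 1921, 2015, 2109, 2203, 2297, 2391, 2485, 2579, 2673, 2767

k = N/n = 2820/30 = 94
18th selection = 41 + 17×94 = 1639
19th: 1639 + 94 = 1733
20th: 1733 + 94 = 1827
21st: 1827 + 94 = 1921
22nd: 1921 + 94 = 2015
23rd: 2015 + 94 = 2109
24th: 2109 + 94 = 2203
25th: 2203 + 94 = 2297
26th: 2297 + 94 = 2391
27th: 2391 + 94 = 2485
28th: 2485 + 94 = 2579
29th: 2579 + 94 = 2673
30th: 2673 + 94 = 2767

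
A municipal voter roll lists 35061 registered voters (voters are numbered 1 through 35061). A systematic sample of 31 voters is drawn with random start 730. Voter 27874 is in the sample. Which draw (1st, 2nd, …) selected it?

k = 35061/31 = 1131
position = (27874 − 730)/1131 + 1 = 27144/1131 + 1 = 24 + 1 = 25

25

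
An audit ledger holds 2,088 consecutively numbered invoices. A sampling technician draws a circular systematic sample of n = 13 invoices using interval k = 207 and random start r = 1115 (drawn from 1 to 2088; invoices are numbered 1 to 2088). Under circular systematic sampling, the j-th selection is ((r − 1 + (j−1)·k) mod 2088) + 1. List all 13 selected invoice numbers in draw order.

Selection 1: 1115
Selection 2: 1115 + 207 = 1322
Selection 3: 1322 + 207 = 1529
Selection 4: 1529 + 207 = 1736
Selection 5: 1736 + 207 = 1943
Selection 6: 1943 + 207 = 2150 → 2150 − 2088 = 62
Selection 7: 62 + 207 = 269
Selection 8: 269 + 207 = 476
Selection 9: 476 + 207 = 683
Selection 10: 683 + 207 = 890
Selection 11: 890 + 207 = 1097
Selection 12: 1097 + 207 = 1304
Selection 13: 1304 + 207 = 1511

1115, 1322, 1529, 1736, 1943, 62, 269, 476, 683, 890, 1097, 1304, 1511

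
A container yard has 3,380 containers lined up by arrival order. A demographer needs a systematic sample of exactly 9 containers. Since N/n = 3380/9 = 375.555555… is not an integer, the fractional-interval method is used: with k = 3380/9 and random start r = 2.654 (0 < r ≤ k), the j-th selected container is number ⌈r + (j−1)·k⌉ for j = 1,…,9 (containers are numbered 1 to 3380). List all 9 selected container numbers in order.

3, 379, 754, 1130, 1505, 1881, 2256, 2632, 3008

j=1: r + 0k = 2.654 → ⌈·⌉ = 3
j=2: r + 1k = 378.209555… → ⌈·⌉ = 379
j=3: r + 2k = 753.765111… → ⌈·⌉ = 754
j=4: r + 3k = 1129.320666… → ⌈·⌉ = 1130
j=5: r + 4k = 1504.876222… → ⌈·⌉ = 1505
j=6: r + 5k = 1880.431777… → ⌈·⌉ = 1881
j=7: r + 6k = 2255.987333… → ⌈·⌉ = 2256
j=8: r + 7k = 2631.542888… → ⌈·⌉ = 2632
j=9: r + 8k = 3007.098444… → ⌈·⌉ = 3008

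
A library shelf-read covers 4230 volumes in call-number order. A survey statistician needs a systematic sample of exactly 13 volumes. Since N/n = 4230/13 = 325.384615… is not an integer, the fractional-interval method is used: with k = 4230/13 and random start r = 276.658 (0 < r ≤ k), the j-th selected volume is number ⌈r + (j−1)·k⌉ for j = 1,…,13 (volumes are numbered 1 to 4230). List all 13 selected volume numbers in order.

j=1: r + 0k = 276.658 → ⌈·⌉ = 277
j=2: r + 1k = 602.042615… → ⌈·⌉ = 603
j=3: r + 2k = 927.427230… → ⌈·⌉ = 928
j=4: r + 3k = 1252.811846… → ⌈·⌉ = 1253
j=5: r + 4k = 1578.196461… → ⌈·⌉ = 1579
j=6: r + 5k = 1903.581076… → ⌈·⌉ = 1904
j=7: r + 6k = 2228.965692… → ⌈·⌉ = 2229
j=8: r + 7k = 2554.350307… → ⌈·⌉ = 2555
j=9: r + 8k = 2879.734923… → ⌈·⌉ = 2880
j=10: r + 9k = 3205.119538… → ⌈·⌉ = 3206
j=11: r + 10k = 3530.504153… → ⌈·⌉ = 3531
j=12: r + 11k = 3855.888769… → ⌈·⌉ = 3856
j=13: r + 12k = 4181.273384… → ⌈·⌉ = 4182

277, 603, 928, 1253, 1579, 1904, 2229, 2555, 2880, 3206, 3531, 3856, 4182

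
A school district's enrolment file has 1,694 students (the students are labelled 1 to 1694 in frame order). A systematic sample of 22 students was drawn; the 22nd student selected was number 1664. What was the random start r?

47

k = 1694/22 = 77
r = 1664 − (22−1)×77 = 1664 − 1617 = 47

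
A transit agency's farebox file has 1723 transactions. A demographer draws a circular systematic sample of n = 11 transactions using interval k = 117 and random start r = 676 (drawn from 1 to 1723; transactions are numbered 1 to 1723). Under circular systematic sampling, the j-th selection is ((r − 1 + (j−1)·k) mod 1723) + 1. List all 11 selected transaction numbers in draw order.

Selection 1: 676
Selection 2: 676 + 117 = 793
Selection 3: 793 + 117 = 910
Selection 4: 910 + 117 = 1027
Selection 5: 1027 + 117 = 1144
Selection 6: 1144 + 117 = 1261
Selection 7: 1261 + 117 = 1378
Selection 8: 1378 + 117 = 1495
Selection 9: 1495 + 117 = 1612
Selection 10: 1612 + 117 = 1729 → 1729 − 1723 = 6
Selection 11: 6 + 117 = 123

676, 793, 910, 1027, 1144, 1261, 1378, 1495, 1612, 6, 123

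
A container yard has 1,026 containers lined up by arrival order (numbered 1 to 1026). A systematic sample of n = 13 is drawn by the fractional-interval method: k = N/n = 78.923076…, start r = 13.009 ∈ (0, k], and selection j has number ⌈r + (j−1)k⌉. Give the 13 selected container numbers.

14, 92, 171, 250, 329, 408, 487, 566, 645, 724, 803, 882, 961

j=1: r + 0k = 13.009 → ⌈·⌉ = 14
j=2: r + 1k = 91.932076… → ⌈·⌉ = 92
j=3: r + 2k = 170.855153… → ⌈·⌉ = 171
j=4: r + 3k = 249.778230… → ⌈·⌉ = 250
j=5: r + 4k = 328.701307… → ⌈·⌉ = 329
j=6: r + 5k = 407.624384… → ⌈·⌉ = 408
j=7: r + 6k = 486.547461… → ⌈·⌉ = 487
j=8: r + 7k = 565.470538… → ⌈·⌉ = 566
j=9: r + 8k = 644.393615… → ⌈·⌉ = 645
j=10: r + 9k = 723.316692… → ⌈·⌉ = 724
j=11: r + 10k = 802.239769… → ⌈·⌉ = 803
j=12: r + 11k = 881.162846… → ⌈·⌉ = 882
j=13: r + 12k = 960.085923… → ⌈·⌉ = 961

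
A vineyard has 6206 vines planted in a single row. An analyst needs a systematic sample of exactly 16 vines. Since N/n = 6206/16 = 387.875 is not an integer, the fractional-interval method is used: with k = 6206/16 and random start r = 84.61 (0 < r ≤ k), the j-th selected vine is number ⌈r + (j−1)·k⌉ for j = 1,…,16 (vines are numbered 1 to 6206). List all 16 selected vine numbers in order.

j=1: r + 0k = 84.61 → ⌈·⌉ = 85
j=2: r + 1k = 472.485 → ⌈·⌉ = 473
j=3: r + 2k = 860.36 → ⌈·⌉ = 861
j=4: r + 3k = 1248.235 → ⌈·⌉ = 1249
j=5: r + 4k = 1636.11 → ⌈·⌉ = 1637
j=6: r + 5k = 2023.985 → ⌈·⌉ = 2024
j=7: r + 6k = 2411.86 → ⌈·⌉ = 2412
j=8: r + 7k = 2799.735 → ⌈·⌉ = 2800
j=9: r + 8k = 3187.61 → ⌈·⌉ = 3188
j=10: r + 9k = 3575.485 → ⌈·⌉ = 3576
j=11: r + 10k = 3963.36 → ⌈·⌉ = 3964
j=12: r + 11k = 4351.235 → ⌈·⌉ = 4352
j=13: r + 12k = 4739.11 → ⌈·⌉ = 4740
j=14: r + 13k = 5126.985 → ⌈·⌉ = 5127
j=15: r + 14k = 5514.86 → ⌈·⌉ = 5515
j=16: r + 15k = 5902.735 → ⌈·⌉ = 5903

85, 473, 861, 1249, 1637, 2024, 2412, 2800, 3188, 3576, 3964, 4352, 4740, 5127, 5515, 5903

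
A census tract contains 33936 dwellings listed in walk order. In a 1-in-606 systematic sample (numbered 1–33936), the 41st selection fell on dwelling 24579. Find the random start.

339

k = 606
r = 24579 − (41−1)×606 = 24579 − 24240 = 339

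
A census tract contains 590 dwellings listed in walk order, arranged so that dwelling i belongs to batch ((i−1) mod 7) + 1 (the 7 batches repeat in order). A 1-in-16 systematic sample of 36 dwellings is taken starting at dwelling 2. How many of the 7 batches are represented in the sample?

7

Consecutive selections differ by k = 16, so their batch numbers differ by 16 mod 7 = 2.
gcd(16, 7) = 1, so the sample visits 7/1 = 7 distinct residues mod 7.
Start 2 is batch 2; the batches hit are 1, 2, 3, 4, 5, 6, 7.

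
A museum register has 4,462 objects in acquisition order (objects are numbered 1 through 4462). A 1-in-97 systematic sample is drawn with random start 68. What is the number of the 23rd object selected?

k = 97
23rd selection = r + (23−1)·k = 68 + 22×97 = 68 + 2134 = 2202

2202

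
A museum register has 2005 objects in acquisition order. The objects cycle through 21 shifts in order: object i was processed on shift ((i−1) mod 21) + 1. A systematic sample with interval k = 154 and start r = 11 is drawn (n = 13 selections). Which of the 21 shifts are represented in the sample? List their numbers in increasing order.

Consecutive selections differ by k = 154, so their shift numbers differ by 154 mod 21 = 7.
gcd(154, 21) = 7, so the sample visits 21/7 = 3 distinct residues mod 21.
Start 11 is shift 11; the shifts hit are 4, 11, 18.

4, 11, 18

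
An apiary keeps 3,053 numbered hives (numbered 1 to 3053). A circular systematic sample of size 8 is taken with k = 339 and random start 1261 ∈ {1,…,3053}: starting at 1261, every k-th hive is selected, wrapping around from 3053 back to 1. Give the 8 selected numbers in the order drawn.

1261, 1600, 1939, 2278, 2617, 2956, 242, 581

Selection 1: 1261
Selection 2: 1261 + 339 = 1600
Selection 3: 1600 + 339 = 1939
Selection 4: 1939 + 339 = 2278
Selection 5: 2278 + 339 = 2617
Selection 6: 2617 + 339 = 2956
Selection 7: 2956 + 339 = 3295 → 3295 − 3053 = 242
Selection 8: 242 + 339 = 581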